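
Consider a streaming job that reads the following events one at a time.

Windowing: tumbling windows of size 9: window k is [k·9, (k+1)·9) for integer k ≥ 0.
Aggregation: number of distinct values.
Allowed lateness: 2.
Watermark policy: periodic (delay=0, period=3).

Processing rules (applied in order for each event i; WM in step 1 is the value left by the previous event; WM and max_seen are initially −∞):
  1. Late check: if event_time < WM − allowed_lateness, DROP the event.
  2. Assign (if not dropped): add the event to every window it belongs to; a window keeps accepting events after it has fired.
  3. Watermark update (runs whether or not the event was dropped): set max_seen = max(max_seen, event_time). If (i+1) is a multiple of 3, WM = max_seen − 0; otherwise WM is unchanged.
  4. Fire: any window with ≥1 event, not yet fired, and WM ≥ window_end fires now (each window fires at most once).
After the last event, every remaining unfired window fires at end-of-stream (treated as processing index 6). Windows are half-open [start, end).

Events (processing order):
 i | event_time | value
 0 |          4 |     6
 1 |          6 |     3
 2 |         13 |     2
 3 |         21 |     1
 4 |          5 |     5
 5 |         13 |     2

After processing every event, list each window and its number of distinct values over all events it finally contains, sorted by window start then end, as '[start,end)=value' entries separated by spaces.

[0,9)=2 [9,18)=1 [18,27)=1

i=0 t=4 v=6: → [0,9); WM=−∞
i=1 t=6 v=3: → [0,9); WM=−∞
i=2 t=13 v=2: → [9,18); WM=13; [0,9) fires=2
i=3 t=21 v=1: → [18,27); WM=13
i=4 t=5 v=5: DROP (t<13-2); WM=13
i=5 t=13 v=2: → [9,18); WM=21; [9,18) fires=1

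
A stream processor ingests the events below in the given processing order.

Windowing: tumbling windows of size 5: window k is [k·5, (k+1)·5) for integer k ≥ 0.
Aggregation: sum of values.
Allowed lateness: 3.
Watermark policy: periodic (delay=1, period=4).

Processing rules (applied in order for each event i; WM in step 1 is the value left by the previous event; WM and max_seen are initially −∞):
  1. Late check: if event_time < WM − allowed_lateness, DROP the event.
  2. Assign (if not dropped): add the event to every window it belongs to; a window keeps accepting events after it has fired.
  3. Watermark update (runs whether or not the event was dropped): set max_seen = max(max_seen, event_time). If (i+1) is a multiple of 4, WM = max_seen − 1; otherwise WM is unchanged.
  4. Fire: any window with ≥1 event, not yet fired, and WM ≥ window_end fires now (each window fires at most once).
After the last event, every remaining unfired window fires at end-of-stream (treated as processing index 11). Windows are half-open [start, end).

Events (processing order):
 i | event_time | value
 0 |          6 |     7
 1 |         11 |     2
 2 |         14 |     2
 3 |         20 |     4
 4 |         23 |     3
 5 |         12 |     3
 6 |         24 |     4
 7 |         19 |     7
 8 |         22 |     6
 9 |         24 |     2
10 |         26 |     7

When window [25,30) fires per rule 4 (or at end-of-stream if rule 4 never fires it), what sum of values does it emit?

i=0 t=6 v=7: → [5,10); WM=−∞
i=1 t=11 v=2: → [10,15); WM=−∞
i=2 t=14 v=2: → [10,15); WM=−∞
i=3 t=20 v=4: → [20,25); WM=19; [5,10) fires=7 [10,15) fires=4
i=4 t=23 v=3: → [20,25); WM=19
i=5 t=12 v=3: DROP (t<19-3); WM=19
i=6 t=24 v=4: → [20,25); WM=19
i=7 t=19 v=7: → [15,20); WM=23; [15,20) fires=7
i=8 t=22 v=6: → [20,25); WM=23
i=9 t=24 v=2: → [20,25); WM=23
i=10 t=26 v=7: → [25,30); WM=23

7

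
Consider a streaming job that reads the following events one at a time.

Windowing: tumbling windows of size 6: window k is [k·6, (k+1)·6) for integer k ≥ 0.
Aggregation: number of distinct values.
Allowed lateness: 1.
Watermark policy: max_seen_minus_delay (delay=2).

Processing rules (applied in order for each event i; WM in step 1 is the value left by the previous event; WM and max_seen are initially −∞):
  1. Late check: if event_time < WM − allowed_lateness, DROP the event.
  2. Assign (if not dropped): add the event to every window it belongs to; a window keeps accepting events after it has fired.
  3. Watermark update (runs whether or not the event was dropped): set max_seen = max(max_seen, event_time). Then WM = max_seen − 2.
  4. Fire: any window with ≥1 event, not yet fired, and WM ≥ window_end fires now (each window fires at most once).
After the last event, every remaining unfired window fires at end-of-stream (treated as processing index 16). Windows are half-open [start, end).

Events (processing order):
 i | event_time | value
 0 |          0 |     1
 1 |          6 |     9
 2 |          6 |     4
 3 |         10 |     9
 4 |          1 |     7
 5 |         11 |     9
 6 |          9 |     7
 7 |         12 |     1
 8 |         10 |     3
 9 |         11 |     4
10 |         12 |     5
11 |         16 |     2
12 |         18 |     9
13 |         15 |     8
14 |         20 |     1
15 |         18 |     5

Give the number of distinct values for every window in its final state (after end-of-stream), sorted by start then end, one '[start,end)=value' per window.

[0,6)=1 [6,12)=4 [12,18)=4 [18,24)=3

i=0 t=0 v=1: → [0,6); WM=-2
i=1 t=6 v=9: → [6,12); WM=4
i=2 t=6 v=4: → [6,12); WM=4
i=3 t=10 v=9: → [6,12); WM=8; [0,6) fires=1
i=4 t=1 v=7: DROP (t<8-1); WM=8
i=5 t=11 v=9: → [6,12); WM=9
i=6 t=9 v=7: → [6,12); WM=9
i=7 t=12 v=1: → [12,18); WM=10
i=8 t=10 v=3: → [6,12); WM=10
i=9 t=11 v=4: → [6,12); WM=10
i=10 t=12 v=5: → [12,18); WM=10
i=11 t=16 v=2: → [12,18); WM=14; [6,12) fires=4
i=12 t=18 v=9: → [18,24); WM=16
i=13 t=15 v=8: → [12,18); WM=16
i=14 t=20 v=1: → [18,24); WM=18; [12,18) fires=4
i=15 t=18 v=5: → [18,24); WM=18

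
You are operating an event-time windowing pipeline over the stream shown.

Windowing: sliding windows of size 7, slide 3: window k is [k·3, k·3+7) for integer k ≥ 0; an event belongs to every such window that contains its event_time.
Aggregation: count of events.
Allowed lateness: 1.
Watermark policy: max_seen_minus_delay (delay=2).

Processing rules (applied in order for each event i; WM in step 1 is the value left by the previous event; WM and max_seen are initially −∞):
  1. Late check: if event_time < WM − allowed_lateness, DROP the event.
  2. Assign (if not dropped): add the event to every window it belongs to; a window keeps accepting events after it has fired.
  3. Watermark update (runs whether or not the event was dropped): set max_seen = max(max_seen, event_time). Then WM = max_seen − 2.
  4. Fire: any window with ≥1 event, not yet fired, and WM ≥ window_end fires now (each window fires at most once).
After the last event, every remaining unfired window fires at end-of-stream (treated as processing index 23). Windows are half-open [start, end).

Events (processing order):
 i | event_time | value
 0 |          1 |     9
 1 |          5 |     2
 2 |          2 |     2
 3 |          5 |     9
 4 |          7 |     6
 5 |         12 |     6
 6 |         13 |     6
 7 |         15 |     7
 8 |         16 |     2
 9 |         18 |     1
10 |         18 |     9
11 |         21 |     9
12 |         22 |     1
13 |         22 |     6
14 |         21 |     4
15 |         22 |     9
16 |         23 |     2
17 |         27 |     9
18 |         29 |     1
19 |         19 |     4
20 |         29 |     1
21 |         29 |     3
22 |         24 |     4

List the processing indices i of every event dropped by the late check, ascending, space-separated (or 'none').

i=0 t=1 v=9: → [0,7); WM=-1
i=1 t=5 v=2: → [3,10),[0,7); WM=3
i=2 t=2 v=2: → [0,7); WM=3
i=3 t=5 v=9: → [3,10),[0,7); WM=3
i=4 t=7 v=6: → [6,13),[3,10); WM=5
i=5 t=12 v=6: → [12,19),[9,16),[6,13); WM=10; [0,7) fires=4 [3,10) fires=3
i=6 t=13 v=6: → [12,19),[9,16); WM=11
i=7 t=15 v=7: → [15,22),[12,19),[9,16); WM=13; [6,13) fires=2
i=8 t=16 v=2: → [15,22),[12,19); WM=14
i=9 t=18 v=1: → [18,25),[15,22),[12,19); WM=16; [9,16) fires=3
i=10 t=18 v=9: → [18,25),[15,22),[12,19); WM=16
i=11 t=21 v=9: → [21,28),[18,25),[15,22); WM=19; [12,19) fires=6
i=12 t=22 v=1: → [21,28),[18,25); WM=20
i=13 t=22 v=6: → [21,28),[18,25); WM=20
i=14 t=21 v=4: → [21,28),[18,25),[15,22); WM=20
i=15 t=22 v=9: → [21,28),[18,25); WM=20
i=16 t=23 v=2: → [21,28),[18,25); WM=21
i=17 t=27 v=9: → [27,34),[24,31),[21,28); WM=25; [15,22) fires=6 [18,25) fires=8
i=18 t=29 v=1: → [27,34),[24,31); WM=27
i=19 t=19 v=4: DROP (t<27-1); WM=27
i=20 t=29 v=1: → [27,34),[24,31); WM=27
i=21 t=29 v=3: → [27,34),[24,31); WM=27
i=22 t=24 v=4: DROP (t<27-1); WM=27

19 22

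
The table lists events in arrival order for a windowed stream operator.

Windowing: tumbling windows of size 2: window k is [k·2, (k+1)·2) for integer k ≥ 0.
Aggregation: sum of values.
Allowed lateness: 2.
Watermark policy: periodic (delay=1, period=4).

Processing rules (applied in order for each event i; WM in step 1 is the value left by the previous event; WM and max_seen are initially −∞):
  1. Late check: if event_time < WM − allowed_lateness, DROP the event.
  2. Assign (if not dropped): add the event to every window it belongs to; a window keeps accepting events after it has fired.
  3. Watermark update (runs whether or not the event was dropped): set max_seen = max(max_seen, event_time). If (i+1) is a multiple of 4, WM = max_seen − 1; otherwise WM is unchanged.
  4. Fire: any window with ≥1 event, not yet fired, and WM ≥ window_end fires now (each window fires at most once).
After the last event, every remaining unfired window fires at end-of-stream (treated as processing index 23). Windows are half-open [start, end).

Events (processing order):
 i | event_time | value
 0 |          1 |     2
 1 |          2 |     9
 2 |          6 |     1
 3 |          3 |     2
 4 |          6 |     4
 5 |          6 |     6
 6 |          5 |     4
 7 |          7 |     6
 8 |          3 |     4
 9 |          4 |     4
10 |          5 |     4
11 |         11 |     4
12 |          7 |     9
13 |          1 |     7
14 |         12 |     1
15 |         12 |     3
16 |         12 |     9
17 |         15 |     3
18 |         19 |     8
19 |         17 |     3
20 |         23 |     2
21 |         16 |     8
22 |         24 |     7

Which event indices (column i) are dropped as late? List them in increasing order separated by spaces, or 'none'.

i=0 t=1 v=2: → [0,2); WM=−∞
i=1 t=2 v=9: → [2,4); WM=−∞
i=2 t=6 v=1: → [6,8); WM=−∞
i=3 t=3 v=2: → [2,4); WM=5; [0,2) fires=2 [2,4) fires=11
i=4 t=6 v=4: → [6,8); WM=5
i=5 t=6 v=6: → [6,8); WM=5
i=6 t=5 v=4: → [4,6); WM=5
i=7 t=7 v=6: → [6,8); WM=6; [4,6) fires=4
i=8 t=3 v=4: DROP (t<6-2); WM=6
i=9 t=4 v=4: → [4,6); WM=6
i=10 t=5 v=4: → [4,6); WM=6
i=11 t=11 v=4: → [10,12); WM=10; [6,8) fires=17
i=12 t=7 v=9: DROP (t<10-2); WM=10
i=13 t=1 v=7: DROP (t<10-2); WM=10
i=14 t=12 v=1: → [12,14); WM=10
i=15 t=12 v=3: → [12,14); WM=11
i=16 t=12 v=9: → [12,14); WM=11
i=17 t=15 v=3: → [14,16); WM=11
i=18 t=19 v=8: → [18,20); WM=11
i=19 t=17 v=3: → [16,18); WM=18; [10,12) fires=4 [12,14) fires=13 [14,16) fires=3 [16,18) fires=3
i=20 t=23 v=2: → [22,24); WM=18
i=21 t=16 v=8: → [16,18); WM=18
i=22 t=24 v=7: → [24,26); WM=18

8 12 13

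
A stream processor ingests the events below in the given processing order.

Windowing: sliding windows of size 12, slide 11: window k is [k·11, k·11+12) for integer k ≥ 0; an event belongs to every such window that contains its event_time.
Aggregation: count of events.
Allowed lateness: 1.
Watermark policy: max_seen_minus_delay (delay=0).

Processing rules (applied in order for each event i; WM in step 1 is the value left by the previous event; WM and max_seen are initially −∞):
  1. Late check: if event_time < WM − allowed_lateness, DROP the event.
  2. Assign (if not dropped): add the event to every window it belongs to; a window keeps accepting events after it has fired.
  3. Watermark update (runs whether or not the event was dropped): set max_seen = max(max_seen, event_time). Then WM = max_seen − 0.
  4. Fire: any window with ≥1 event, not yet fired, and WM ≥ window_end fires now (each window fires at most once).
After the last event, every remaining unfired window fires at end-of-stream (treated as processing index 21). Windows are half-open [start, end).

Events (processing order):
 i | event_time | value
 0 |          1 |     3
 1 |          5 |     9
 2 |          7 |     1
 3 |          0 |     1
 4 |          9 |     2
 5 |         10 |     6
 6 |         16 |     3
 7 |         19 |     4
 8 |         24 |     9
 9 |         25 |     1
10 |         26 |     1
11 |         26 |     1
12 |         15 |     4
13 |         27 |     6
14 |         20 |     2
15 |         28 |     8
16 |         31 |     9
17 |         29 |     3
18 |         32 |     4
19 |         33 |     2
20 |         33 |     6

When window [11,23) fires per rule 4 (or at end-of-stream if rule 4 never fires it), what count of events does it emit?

2

i=0 t=1 v=3: → [0,12); WM=1
i=1 t=5 v=9: → [0,12); WM=5
i=2 t=7 v=1: → [0,12); WM=7
i=3 t=0 v=1: DROP (t<7-1); WM=7
i=4 t=9 v=2: → [0,12); WM=9
i=5 t=10 v=6: → [0,12); WM=10
i=6 t=16 v=3: → [11,23); WM=16; [0,12) fires=5
i=7 t=19 v=4: → [11,23); WM=19
i=8 t=24 v=9: → [22,34); WM=24; [11,23) fires=2
i=9 t=25 v=1: → [22,34); WM=25
i=10 t=26 v=1: → [22,34); WM=26
i=11 t=26 v=1: → [22,34); WM=26
i=12 t=15 v=4: DROP (t<26-1); WM=26
i=13 t=27 v=6: → [22,34); WM=27
i=14 t=20 v=2: DROP (t<27-1); WM=27
i=15 t=28 v=8: → [22,34); WM=28
i=16 t=31 v=9: → [22,34); WM=31
i=17 t=29 v=3: DROP (t<31-1); WM=31
i=18 t=32 v=4: → [22,34); WM=32
i=19 t=33 v=2: → [33,45),[22,34); WM=33
i=20 t=33 v=6: → [33,45),[22,34); WM=33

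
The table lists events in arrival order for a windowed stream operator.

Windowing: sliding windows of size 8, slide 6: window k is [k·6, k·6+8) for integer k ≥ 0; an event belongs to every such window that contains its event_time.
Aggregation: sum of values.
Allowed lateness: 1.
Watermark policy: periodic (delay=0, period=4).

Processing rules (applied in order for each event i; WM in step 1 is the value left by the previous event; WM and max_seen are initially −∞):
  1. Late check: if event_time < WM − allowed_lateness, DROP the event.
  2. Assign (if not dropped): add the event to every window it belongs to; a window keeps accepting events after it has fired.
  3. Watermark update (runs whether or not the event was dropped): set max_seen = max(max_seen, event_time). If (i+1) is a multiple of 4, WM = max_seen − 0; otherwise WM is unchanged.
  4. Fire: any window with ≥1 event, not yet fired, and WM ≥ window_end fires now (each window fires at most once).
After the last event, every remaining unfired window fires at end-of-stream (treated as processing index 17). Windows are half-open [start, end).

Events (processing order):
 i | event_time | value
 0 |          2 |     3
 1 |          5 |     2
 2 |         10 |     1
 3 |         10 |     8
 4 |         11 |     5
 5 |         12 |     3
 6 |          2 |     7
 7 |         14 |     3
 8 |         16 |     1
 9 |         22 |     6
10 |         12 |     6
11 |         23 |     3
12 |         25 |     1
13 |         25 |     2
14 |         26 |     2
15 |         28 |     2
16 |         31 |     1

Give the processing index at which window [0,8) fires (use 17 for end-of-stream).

i=0 t=2 v=3: → [0,8); WM=−∞
i=1 t=5 v=2: → [0,8); WM=−∞
i=2 t=10 v=1: → [6,14); WM=−∞
i=3 t=10 v=8: → [6,14); WM=10; [0,8) fires=5
i=4 t=11 v=5: → [6,14); WM=10
i=5 t=12 v=3: → [12,20),[6,14); WM=10
i=6 t=2 v=7: DROP (t<10-1); WM=10
i=7 t=14 v=3: → [12,20); WM=14; [6,14) fires=17
i=8 t=16 v=1: → [12,20); WM=14
i=9 t=22 v=6: → [18,26); WM=14
i=10 t=12 v=6: DROP (t<14-1); WM=14
i=11 t=23 v=3: → [18,26); WM=23; [12,20) fires=7
i=12 t=25 v=1: → [24,32),[18,26); WM=23
i=13 t=25 v=2: → [24,32),[18,26); WM=23
i=14 t=26 v=2: → [24,32); WM=23
i=15 t=28 v=2: → [24,32); WM=28; [18,26) fires=12
i=16 t=31 v=1: → [30,38),[24,32); WM=28

3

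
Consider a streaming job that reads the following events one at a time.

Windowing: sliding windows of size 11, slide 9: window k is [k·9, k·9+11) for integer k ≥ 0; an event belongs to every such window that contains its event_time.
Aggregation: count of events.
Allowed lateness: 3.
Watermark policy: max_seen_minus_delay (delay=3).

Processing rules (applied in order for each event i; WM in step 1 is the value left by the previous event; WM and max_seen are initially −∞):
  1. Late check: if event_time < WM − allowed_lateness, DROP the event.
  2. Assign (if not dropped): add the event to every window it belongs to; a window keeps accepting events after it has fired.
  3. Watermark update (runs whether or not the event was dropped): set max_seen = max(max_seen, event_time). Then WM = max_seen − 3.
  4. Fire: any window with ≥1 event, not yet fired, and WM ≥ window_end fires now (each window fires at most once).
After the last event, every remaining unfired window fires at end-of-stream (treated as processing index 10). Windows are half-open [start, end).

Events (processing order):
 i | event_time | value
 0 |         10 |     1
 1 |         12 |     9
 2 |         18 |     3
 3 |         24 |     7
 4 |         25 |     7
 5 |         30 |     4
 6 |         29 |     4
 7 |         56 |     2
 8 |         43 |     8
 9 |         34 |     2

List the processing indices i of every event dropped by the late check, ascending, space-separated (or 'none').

8 9

i=0 t=10 v=1: → [9,20),[0,11); WM=7
i=1 t=12 v=9: → [9,20); WM=9
i=2 t=18 v=3: → [18,29),[9,20); WM=15; [0,11) fires=1
i=3 t=24 v=7: → [18,29); WM=21; [9,20) fires=3
i=4 t=25 v=7: → [18,29); WM=22
i=5 t=30 v=4: → [27,38); WM=27
i=6 t=29 v=4: → [27,38); WM=27
i=7 t=56 v=2: → [54,65); WM=53; [18,29) fires=3 [27,38) fires=2
i=8 t=43 v=8: DROP (t<53-3); WM=53
i=9 t=34 v=2: DROP (t<53-3); WM=53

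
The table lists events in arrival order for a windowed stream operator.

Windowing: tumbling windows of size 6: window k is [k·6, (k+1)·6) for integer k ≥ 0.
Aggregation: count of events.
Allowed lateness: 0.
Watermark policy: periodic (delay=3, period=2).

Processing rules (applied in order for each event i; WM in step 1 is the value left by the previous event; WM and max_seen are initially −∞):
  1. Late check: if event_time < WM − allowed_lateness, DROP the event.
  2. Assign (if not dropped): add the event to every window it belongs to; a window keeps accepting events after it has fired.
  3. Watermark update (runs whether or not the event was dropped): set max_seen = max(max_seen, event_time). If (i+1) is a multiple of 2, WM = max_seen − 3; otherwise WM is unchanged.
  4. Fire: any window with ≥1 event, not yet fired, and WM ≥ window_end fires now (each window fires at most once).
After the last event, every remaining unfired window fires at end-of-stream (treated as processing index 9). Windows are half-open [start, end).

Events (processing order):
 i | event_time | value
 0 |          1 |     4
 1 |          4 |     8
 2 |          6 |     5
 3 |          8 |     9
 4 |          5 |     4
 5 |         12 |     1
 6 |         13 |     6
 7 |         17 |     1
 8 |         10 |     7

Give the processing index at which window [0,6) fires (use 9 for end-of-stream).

i=0 t=1 v=4: → [0,6); WM=−∞
i=1 t=4 v=8: → [0,6); WM=1
i=2 t=6 v=5: → [6,12); WM=1
i=3 t=8 v=9: → [6,12); WM=5
i=4 t=5 v=4: → [0,6); WM=5
i=5 t=12 v=1: → [12,18); WM=9; [0,6) fires=3
i=6 t=13 v=6: → [12,18); WM=9
i=7 t=17 v=1: → [12,18); WM=14; [6,12) fires=2
i=8 t=10 v=7: DROP (t<14-0); WM=14

5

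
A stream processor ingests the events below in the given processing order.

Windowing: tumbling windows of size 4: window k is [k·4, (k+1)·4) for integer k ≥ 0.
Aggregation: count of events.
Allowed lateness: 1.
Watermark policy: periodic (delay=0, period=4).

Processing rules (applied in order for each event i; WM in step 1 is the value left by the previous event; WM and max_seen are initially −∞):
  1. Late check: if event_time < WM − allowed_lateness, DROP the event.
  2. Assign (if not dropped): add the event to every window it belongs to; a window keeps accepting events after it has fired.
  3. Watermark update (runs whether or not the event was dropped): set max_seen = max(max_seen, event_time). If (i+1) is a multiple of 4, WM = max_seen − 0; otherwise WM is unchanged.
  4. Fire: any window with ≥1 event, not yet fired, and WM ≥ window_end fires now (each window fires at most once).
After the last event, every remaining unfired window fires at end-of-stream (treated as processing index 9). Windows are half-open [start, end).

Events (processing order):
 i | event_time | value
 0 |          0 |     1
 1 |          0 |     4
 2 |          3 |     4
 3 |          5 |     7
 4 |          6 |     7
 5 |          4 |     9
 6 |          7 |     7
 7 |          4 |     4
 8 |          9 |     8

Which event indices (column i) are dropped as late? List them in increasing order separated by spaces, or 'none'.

i=0 t=0 v=1: → [0,4); WM=−∞
i=1 t=0 v=4: → [0,4); WM=−∞
i=2 t=3 v=4: → [0,4); WM=−∞
i=3 t=5 v=7: → [4,8); WM=5; [0,4) fires=3
i=4 t=6 v=7: → [4,8); WM=5
i=5 t=4 v=9: → [4,8); WM=5
i=6 t=7 v=7: → [4,8); WM=5
i=7 t=4 v=4: → [4,8); WM=7
i=8 t=9 v=8: → [8,12); WM=7

none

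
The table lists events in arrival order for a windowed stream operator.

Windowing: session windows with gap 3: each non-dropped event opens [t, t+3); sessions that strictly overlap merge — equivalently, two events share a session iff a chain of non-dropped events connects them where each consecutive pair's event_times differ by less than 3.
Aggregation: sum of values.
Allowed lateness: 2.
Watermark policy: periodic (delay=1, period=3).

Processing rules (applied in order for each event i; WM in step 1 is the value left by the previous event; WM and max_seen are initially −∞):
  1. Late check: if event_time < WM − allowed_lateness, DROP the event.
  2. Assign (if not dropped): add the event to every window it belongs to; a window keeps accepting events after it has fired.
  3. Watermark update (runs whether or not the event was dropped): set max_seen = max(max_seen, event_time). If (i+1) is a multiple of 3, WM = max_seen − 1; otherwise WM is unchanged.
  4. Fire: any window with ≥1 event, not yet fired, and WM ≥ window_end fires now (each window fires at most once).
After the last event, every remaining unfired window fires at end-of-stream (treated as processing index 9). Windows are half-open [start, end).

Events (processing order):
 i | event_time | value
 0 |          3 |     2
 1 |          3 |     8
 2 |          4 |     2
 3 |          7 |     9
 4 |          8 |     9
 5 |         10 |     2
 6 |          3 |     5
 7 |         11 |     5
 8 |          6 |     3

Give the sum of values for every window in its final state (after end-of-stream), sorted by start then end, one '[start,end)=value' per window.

i=0 t=3 v=2: → [3,6); WM=−∞
i=1 t=3 v=8: → [3,6); WM=−∞
i=2 t=4 v=2: → [3,7); WM=3
i=3 t=7 v=9: → [7,10); WM=3
i=4 t=8 v=9: → [7,11); WM=3
i=5 t=10 v=2: → [7,13); WM=9
i=6 t=3 v=5: DROP (t<9-2); WM=9
i=7 t=11 v=5: → [7,14); WM=9
i=8 t=6 v=3: DROP (t<9-2); WM=10

[3,7)=12 [7,14)=25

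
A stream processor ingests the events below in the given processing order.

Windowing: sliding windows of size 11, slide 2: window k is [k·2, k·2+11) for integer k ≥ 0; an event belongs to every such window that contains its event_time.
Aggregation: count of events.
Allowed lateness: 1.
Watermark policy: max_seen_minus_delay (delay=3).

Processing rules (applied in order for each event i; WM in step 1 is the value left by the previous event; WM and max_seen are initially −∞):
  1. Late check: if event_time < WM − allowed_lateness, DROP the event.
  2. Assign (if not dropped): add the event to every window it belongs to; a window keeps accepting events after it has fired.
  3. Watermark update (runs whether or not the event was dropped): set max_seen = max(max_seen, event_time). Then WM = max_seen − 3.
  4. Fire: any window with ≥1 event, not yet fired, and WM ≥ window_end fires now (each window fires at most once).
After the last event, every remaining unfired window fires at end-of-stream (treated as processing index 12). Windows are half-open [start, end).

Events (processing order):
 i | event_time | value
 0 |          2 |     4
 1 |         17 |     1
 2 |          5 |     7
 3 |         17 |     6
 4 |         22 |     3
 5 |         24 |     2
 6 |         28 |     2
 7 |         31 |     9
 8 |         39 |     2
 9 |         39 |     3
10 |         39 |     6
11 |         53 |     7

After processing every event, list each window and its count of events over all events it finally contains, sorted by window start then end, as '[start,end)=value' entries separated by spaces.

[0,11)=1 [2,13)=1 [8,19)=2 [10,21)=2 [12,23)=3 [14,25)=4 [16,27)=4 [18,29)=3 [20,31)=3 [22,33)=4 [24,35)=3 [26,37)=2 [28,39)=2 [30,41)=4 [32,43)=3 [34,45)=3 [36,47)=3 [38,49)=3 [44,55)=1 [46,57)=1 [48,59)=1 [50,61)=1 [52,63)=1

i=0 t=2 v=4: → [2,13),[0,11); WM=-1
i=1 t=17 v=1: → [16,27),[14,25),[12,23),[10,21),[8,19); WM=14; [0,11) fires=1 [2,13) fires=1
i=2 t=5 v=7: DROP (t<14-1); WM=14
i=3 t=17 v=6: → [16,27),[14,25),[12,23),[10,21),[8,19); WM=14
i=4 t=22 v=3: → [22,33),[20,31),[18,29),[16,27),[14,25),[12,23); WM=19; [8,19) fires=2
i=5 t=24 v=2: → [24,35),[22,33),[20,31),[18,29),[16,27),[14,25); WM=21; [10,21) fires=2
i=6 t=28 v=2: → [28,39),[26,37),[24,35),[22,33),[20,31),[18,29); WM=25; [12,23) fires=3 [14,25) fires=4
i=7 t=31 v=9: → [30,41),[28,39),[26,37),[24,35),[22,33); WM=28; [16,27) fires=4
i=8 t=39 v=2: → [38,49),[36,47),[34,45),[32,43),[30,41); WM=36; [18,29) fires=3 [20,31) fires=3 [22,33) fires=4 [24,35) fires=3
i=9 t=39 v=3: → [38,49),[36,47),[34,45),[32,43),[30,41); WM=36
i=10 t=39 v=6: → [38,49),[36,47),[34,45),[32,43),[30,41); WM=36
i=11 t=53 v=7: → [52,63),[50,61),[48,59),[46,57),[44,55); WM=50; [26,37) fires=2 [28,39) fires=2 [30,41) fires=4 [32,43) fires=3 [34,45) fires=3 [36,47) fires=3 [38,49) fires=3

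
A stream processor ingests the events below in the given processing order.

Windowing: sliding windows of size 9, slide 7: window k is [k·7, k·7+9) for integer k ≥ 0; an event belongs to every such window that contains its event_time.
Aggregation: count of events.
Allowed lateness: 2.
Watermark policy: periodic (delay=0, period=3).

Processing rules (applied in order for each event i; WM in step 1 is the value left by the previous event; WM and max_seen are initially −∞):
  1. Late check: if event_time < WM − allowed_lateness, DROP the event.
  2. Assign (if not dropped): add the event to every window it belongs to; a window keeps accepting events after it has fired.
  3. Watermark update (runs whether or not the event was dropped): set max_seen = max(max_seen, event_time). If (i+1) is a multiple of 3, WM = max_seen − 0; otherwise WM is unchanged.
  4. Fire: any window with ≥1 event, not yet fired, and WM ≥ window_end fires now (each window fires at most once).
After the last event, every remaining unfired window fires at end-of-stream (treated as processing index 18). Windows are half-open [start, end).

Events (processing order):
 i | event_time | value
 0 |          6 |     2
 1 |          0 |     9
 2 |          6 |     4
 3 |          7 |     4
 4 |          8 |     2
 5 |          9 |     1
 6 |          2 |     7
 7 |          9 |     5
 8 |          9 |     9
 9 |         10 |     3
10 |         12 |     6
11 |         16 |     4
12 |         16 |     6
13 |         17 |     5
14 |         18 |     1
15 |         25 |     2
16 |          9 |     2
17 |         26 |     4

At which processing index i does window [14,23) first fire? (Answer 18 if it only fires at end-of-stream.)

i=0 t=6 v=2: → [0,9); WM=−∞
i=1 t=0 v=9: → [0,9); WM=−∞
i=2 t=6 v=4: → [0,9); WM=6
i=3 t=7 v=4: → [7,16),[0,9); WM=6
i=4 t=8 v=2: → [7,16),[0,9); WM=6
i=5 t=9 v=1: → [7,16); WM=9; [0,9) fires=5
i=6 t=2 v=7: DROP (t<9-2); WM=9
i=7 t=9 v=5: → [7,16); WM=9
i=8 t=9 v=9: → [7,16); WM=9
i=9 t=10 v=3: → [7,16); WM=9
i=10 t=12 v=6: → [7,16); WM=9
i=11 t=16 v=4: → [14,23); WM=16; [7,16) fires=7
i=12 t=16 v=6: → [14,23); WM=16
i=13 t=17 v=5: → [14,23); WM=16
i=14 t=18 v=1: → [14,23); WM=18
i=15 t=25 v=2: → [21,30); WM=18
i=16 t=9 v=2: DROP (t<18-2); WM=18
i=17 t=26 v=4: → [21,30); WM=26; [14,23) fires=4

17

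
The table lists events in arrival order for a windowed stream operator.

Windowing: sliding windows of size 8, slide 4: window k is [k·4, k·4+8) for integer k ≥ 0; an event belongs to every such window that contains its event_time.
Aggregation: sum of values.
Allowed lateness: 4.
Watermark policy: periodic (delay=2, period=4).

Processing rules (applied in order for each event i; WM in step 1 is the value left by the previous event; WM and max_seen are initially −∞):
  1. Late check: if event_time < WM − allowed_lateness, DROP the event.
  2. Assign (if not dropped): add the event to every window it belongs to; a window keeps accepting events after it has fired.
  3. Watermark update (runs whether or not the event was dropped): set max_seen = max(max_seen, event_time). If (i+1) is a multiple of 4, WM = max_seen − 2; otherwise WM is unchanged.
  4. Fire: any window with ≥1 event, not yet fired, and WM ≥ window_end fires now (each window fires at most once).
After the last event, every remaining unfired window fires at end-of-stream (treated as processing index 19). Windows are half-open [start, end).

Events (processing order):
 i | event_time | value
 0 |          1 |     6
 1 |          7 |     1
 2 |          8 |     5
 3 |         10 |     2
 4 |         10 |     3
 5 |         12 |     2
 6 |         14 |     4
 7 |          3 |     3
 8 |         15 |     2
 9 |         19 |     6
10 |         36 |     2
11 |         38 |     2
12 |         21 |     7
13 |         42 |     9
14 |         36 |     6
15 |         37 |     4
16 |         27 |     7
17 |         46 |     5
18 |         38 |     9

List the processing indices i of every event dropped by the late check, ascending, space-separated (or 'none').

i=0 t=1 v=6: → [0,8); WM=−∞
i=1 t=7 v=1: → [4,12),[0,8); WM=−∞
i=2 t=8 v=5: → [8,16),[4,12); WM=−∞
i=3 t=10 v=2: → [8,16),[4,12); WM=8; [0,8) fires=7
i=4 t=10 v=3: → [8,16),[4,12); WM=8
i=5 t=12 v=2: → [12,20),[8,16); WM=8
i=6 t=14 v=4: → [12,20),[8,16); WM=8
i=7 t=3 v=3: DROP (t<8-4); WM=12; [4,12) fires=11
i=8 t=15 v=2: → [12,20),[8,16); WM=12
i=9 t=19 v=6: → [16,24),[12,20); WM=12
i=10 t=36 v=2: → [36,44),[32,40); WM=12
i=11 t=38 v=2: → [36,44),[32,40); WM=36; [8,16) fires=18 [12,20) fires=14 [16,24) fires=6
i=12 t=21 v=7: DROP (t<36-4); WM=36
i=13 t=42 v=9: → [40,48),[36,44); WM=36
i=14 t=36 v=6: → [36,44),[32,40); WM=36
i=15 t=37 v=4: → [36,44),[32,40); WM=40; [32,40) fires=14
i=16 t=27 v=7: DROP (t<40-4); WM=40
i=17 t=46 v=5: → [44,52),[40,48); WM=40
i=18 t=38 v=9: → [36,44),[32,40); WM=40

7 12 16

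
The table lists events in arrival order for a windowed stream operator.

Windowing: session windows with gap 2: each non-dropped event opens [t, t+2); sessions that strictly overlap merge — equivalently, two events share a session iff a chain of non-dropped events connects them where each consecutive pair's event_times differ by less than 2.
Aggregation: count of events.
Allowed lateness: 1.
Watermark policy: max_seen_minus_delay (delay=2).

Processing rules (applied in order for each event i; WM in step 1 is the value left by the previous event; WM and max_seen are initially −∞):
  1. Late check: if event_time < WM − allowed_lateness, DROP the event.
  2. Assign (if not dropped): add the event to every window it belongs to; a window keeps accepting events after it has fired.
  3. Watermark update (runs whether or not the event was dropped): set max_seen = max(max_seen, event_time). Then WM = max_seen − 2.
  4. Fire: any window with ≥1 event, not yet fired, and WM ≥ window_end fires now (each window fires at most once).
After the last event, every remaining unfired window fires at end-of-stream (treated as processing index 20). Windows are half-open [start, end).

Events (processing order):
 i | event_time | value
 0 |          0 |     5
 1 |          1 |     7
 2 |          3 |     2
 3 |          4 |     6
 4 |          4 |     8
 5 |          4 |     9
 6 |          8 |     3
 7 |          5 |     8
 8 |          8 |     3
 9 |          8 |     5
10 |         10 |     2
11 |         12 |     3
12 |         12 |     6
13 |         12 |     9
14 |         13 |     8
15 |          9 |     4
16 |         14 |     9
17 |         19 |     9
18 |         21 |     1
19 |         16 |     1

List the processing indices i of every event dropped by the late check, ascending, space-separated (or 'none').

i=0 t=0 v=5: → [0,2); WM=-2
i=1 t=1 v=7: → [0,3); WM=-1
i=2 t=3 v=2: → [3,5); WM=1
i=3 t=4 v=6: → [3,6); WM=2
i=4 t=4 v=8: → [3,6); WM=2
i=5 t=4 v=9: → [3,6); WM=2
i=6 t=8 v=3: → [8,10); WM=6
i=7 t=5 v=8: → [3,7); WM=6
i=8 t=8 v=3: → [8,10); WM=6
i=9 t=8 v=5: → [8,10); WM=6
i=10 t=10 v=2: → [10,12); WM=8
i=11 t=12 v=3: → [12,14); WM=10
i=12 t=12 v=6: → [12,14); WM=10
i=13 t=12 v=9: → [12,14); WM=10
i=14 t=13 v=8: → [12,15); WM=11
i=15 t=9 v=4: DROP (t<11-1); WM=11
i=16 t=14 v=9: → [12,16); WM=12
i=17 t=19 v=9: → [19,21); WM=17
i=18 t=21 v=1: → [21,23); WM=19
i=19 t=16 v=1: DROP (t<19-1); WM=19

15 19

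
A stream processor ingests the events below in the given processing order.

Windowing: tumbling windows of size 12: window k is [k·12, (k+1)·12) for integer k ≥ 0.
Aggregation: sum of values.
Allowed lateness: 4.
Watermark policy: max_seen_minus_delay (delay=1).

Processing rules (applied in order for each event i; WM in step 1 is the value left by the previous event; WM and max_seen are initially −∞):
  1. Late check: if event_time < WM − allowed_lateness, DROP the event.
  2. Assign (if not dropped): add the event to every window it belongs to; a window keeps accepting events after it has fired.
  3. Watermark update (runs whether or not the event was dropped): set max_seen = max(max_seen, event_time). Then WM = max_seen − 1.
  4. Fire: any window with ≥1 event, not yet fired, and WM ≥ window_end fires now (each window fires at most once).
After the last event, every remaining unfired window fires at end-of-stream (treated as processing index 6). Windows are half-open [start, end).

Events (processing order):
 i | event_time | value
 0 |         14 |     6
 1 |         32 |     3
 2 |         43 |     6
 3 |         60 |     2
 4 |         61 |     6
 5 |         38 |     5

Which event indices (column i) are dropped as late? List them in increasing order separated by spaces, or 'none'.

i=0 t=14 v=6: → [12,24); WM=13
i=1 t=32 v=3: → [24,36); WM=31; [12,24) fires=6
i=2 t=43 v=6: → [36,48); WM=42; [24,36) fires=3
i=3 t=60 v=2: → [60,72); WM=59; [36,48) fires=6
i=4 t=61 v=6: → [60,72); WM=60
i=5 t=38 v=5: DROP (t<60-4); WM=60

5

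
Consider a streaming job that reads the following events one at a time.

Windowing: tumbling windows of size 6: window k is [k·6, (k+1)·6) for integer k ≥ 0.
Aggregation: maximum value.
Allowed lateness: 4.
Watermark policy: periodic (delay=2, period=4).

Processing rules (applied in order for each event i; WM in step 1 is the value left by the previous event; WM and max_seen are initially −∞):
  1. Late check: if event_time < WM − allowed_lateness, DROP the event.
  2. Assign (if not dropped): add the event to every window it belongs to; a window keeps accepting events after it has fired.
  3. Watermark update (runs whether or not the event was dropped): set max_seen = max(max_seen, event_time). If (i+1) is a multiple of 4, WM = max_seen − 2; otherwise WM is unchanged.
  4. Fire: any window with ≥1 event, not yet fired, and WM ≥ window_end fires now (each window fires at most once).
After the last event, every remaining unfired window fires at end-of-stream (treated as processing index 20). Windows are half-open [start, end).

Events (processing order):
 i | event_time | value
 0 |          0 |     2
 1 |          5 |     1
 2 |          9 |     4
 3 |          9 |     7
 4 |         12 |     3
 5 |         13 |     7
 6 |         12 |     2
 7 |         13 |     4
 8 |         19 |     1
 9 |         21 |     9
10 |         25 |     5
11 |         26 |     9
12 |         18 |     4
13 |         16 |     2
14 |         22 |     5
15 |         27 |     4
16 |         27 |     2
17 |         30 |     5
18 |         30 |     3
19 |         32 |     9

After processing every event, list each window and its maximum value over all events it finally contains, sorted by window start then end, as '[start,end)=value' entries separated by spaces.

[0,6)=2 [6,12)=7 [12,18)=7 [18,24)=9 [24,30)=9 [30,36)=9

i=0 t=0 v=2: → [0,6); WM=−∞
i=1 t=5 v=1: → [0,6); WM=−∞
i=2 t=9 v=4: → [6,12); WM=−∞
i=3 t=9 v=7: → [6,12); WM=7; [0,6) fires=2
i=4 t=12 v=3: → [12,18); WM=7
i=5 t=13 v=7: → [12,18); WM=7
i=6 t=12 v=2: → [12,18); WM=7
i=7 t=13 v=4: → [12,18); WM=11
i=8 t=19 v=1: → [18,24); WM=11
i=9 t=21 v=9: → [18,24); WM=11
i=10 t=25 v=5: → [24,30); WM=11
i=11 t=26 v=9: → [24,30); WM=24; [6,12) fires=7 [12,18) fires=7 [18,24) fires=9
i=12 t=18 v=4: DROP (t<24-4); WM=24
i=13 t=16 v=2: DROP (t<24-4); WM=24
i=14 t=22 v=5: → [18,24); WM=24
i=15 t=27 v=4: → [24,30); WM=25
i=16 t=27 v=2: → [24,30); WM=25
i=17 t=30 v=5: → [30,36); WM=25
i=18 t=30 v=3: → [30,36); WM=25
i=19 t=32 v=9: → [30,36); WM=30; [24,30) fires=9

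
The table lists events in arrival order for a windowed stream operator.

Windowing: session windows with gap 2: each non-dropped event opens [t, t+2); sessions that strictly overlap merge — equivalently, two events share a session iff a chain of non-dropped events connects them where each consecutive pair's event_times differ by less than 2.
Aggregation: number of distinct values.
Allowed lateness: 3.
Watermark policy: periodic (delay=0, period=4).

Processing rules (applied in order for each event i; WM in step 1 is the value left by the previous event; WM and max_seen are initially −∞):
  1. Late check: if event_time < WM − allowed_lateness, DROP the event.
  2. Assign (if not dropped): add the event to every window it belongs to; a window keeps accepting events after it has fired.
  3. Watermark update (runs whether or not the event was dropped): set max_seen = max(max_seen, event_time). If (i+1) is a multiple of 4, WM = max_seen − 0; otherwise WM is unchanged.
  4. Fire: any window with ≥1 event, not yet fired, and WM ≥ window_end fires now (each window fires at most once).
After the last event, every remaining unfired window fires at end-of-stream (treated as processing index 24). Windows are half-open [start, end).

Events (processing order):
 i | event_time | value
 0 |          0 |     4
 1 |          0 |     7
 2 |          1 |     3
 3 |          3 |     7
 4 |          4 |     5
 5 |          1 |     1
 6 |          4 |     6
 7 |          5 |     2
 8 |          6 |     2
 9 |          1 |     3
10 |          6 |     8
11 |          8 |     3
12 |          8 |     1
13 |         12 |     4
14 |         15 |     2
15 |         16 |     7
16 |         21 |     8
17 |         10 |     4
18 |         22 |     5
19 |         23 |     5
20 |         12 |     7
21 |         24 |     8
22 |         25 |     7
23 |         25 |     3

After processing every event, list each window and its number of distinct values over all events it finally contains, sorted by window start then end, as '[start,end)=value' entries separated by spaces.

[0,3)=4 [3,8)=5 [8,10)=2 [12,14)=1 [15,18)=2 [21,27)=4

i=0 t=0 v=4: → [0,2); WM=−∞
i=1 t=0 v=7: → [0,2); WM=−∞
i=2 t=1 v=3: → [0,3); WM=−∞
i=3 t=3 v=7: → [3,5); WM=3
i=4 t=4 v=5: → [3,6); WM=3
i=5 t=1 v=1: → [0,3); WM=3
i=6 t=4 v=6: → [3,6); WM=3
i=7 t=5 v=2: → [3,7); WM=5
i=8 t=6 v=2: → [3,8); WM=5
i=9 t=1 v=3: DROP (t<5-3); WM=5
i=10 t=6 v=8: → [3,8); WM=5
i=11 t=8 v=3: → [8,10); WM=8
i=12 t=8 v=1: → [8,10); WM=8
i=13 t=12 v=4: → [12,14); WM=8
i=14 t=15 v=2: → [15,17); WM=8
i=15 t=16 v=7: → [15,18); WM=16
i=16 t=21 v=8: → [21,23); WM=16
i=17 t=10 v=4: DROP (t<16-3); WM=16
i=18 t=22 v=5: → [21,24); WM=16
i=19 t=23 v=5: → [21,25); WM=23
i=20 t=12 v=7: DROP (t<23-3); WM=23
i=21 t=24 v=8: → [21,26); WM=23
i=22 t=25 v=7: → [21,27); WM=23
i=23 t=25 v=3: → [21,27); WM=25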